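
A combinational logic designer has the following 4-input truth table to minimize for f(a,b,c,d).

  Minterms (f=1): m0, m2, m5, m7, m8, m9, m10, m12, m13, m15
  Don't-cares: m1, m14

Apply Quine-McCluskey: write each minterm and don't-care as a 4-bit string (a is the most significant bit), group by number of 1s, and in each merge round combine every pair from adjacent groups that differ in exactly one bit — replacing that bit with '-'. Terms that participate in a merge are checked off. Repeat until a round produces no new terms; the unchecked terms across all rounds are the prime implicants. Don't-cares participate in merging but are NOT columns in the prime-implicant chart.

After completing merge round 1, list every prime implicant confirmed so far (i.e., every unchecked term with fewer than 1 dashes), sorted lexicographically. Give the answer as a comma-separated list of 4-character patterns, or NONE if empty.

NONE

Round 0: 0000✓ 0001✓ 0010✓ 0101✓ 0111✓ 1000✓ 1001✓ 1010✓ 1100✓ 1101✓ 1110✓ 1111✓
Round 1: -000✓ -001✓ -010✓ -101✓ -111✓ 0-01✓ 00-0✓ 000-✓ 01-1✓ 1-00✓ 1-01✓ 1-10✓ 10-0✓ 100-✓ 11-0✓ 11-1✓ 110-✓ 111-✓
Round 2: --01 -0-0 -00- -1-1 1--0 1-0- 11--
PIs = {--01, -0-0, -00-, -1-1, 1--0, 1-0-, 11--}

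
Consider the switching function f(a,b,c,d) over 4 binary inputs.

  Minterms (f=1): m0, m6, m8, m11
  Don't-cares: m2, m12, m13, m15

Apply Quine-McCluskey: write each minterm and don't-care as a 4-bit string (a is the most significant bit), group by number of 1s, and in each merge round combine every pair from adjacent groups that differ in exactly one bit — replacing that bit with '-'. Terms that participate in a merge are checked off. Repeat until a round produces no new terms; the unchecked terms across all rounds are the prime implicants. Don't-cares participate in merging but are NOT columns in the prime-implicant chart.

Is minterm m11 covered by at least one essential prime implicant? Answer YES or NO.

Round 0: 0000✓ 0010✓ 0110✓ 1000✓ 1011✓ 1100✓ 1101✓ 1111✓
Round 1: -000 0-10 00-0 1-00 1-11 11-1 110-
PIs = {-000, 0-10, 00-0, 1-00, 1-11, 11-1, 110-}
Coverage chart:
  m0: -000,00-0
  m6: 0-10 ←essential
  m8: -000,1-00
  m11: 1-11 ←essential
Essential: 0-10, 1-11

YES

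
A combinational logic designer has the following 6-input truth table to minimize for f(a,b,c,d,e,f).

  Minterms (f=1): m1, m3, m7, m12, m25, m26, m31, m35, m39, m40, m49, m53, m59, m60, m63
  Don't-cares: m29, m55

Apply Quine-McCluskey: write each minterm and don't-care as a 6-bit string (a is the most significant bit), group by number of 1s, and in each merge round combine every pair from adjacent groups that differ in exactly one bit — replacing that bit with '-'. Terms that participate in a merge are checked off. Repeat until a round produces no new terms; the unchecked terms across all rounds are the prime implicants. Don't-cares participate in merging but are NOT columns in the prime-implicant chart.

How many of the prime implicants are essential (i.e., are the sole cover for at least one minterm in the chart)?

9

[col 0] 000001*, 000011*, 000111*, 001100, 011001*, 011010, 011101*, 011111*, 100011*, 100111*, 101000, 110001*, 110101*, 110111*, 111011*, 111100, 111111*
[col 1] -00011*, -00111*, -11111, 000-11*, 0000-1, 011-01, 0111-1, 1-0111, 100-11*, 11-111, 110-01, 1101-1, 111-11
[col 2] -00-11
Prime implicants: -00-11, -11111, 0000-1, 001100, 011-01, 011010, 0111-1, 1-0111, 101000, 11-111, 110-01, 1101-1, 111-11, 111100
PI chart (minterm → PIs covering it):
  1 | 0000-1  (sole → essential)
  3 | -00-11,0000-1
  7 | -00-11  (sole → essential)
  12 | 001100  (sole → essential)
  25 | 011-01  (sole → essential)
  26 | 011010  (sole → essential)
  31 | -11111,0111-1
  35 | -00-11  (sole → essential)
  39 | -00-11,1-0111
  40 | 101000  (sole → essential)
  49 | 110-01  (sole → essential)
  53 | 110-01,1101-1
  59 | 111-11  (sole → essential)
  60 | 111100  (sole → essential)
  63 | -11111,11-111,111-11
Essential prime implicants: -00-11, 0000-1, 001100, 011-01, 011010, 101000, 110-01, 111-11, 111100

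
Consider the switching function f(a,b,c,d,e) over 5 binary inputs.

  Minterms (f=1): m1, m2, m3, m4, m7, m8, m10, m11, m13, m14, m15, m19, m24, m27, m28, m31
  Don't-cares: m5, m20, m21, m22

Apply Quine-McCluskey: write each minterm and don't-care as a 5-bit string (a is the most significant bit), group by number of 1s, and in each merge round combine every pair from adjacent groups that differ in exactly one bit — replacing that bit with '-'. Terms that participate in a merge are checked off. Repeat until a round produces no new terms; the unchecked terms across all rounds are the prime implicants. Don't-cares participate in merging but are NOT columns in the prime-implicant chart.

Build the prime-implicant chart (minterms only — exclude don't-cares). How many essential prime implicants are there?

[col 0] 00001*, 00010*, 00011*, 00100*, 00101*, 00111*, 01000*, 01010*, 01011*, 01101*, 01110*, 01111*, 10011*, 10100*, 10101*, 10110*, 11000*, 11011*, 11100*, 11111*
[col 1] -0011*, -0100*, -0101*, -1000, -1011*, -1111*, 0-010*, 0-011*, 0-101*, 0-111*, 00-01*, 00-11*, 000-1*, 0001-*, 001-1*, 0010-*, 01-10*, 01-11*, 010-0, 0101-*, 011-1*, 0111-*, 1-011*, 1-100, 101-0, 1010-*, 11-00, 11-11*
[col 2] --011, -010-, -1-11, 0--11, 0-01-, 0-1-1, 00--1, 01-1-
Prime implicants: --011, -010-, -1-11, -1000, 0--11, 0-01-, 0-1-1, 00--1, 01-1-, 010-0, 1-100, 101-0, 11-00
PI chart (minterm → PIs covering it):
  1 | 00--1  (sole → essential)
  2 | 0-01-  (sole → essential)
  3 | --011,0--11,0-01-,00--1
  4 | -010-  (sole → essential)
  7 | 0--11,0-1-1,00--1
  8 | -1000,010-0
  10 | 0-01-,01-1-,010-0
  11 | --011,-1-11,0--11,0-01-,01-1-
  13 | 0-1-1  (sole → essential)
  14 | 01-1-  (sole → essential)
  15 | -1-11,0--11,0-1-1,01-1-
  19 | --011  (sole → essential)
  24 | -1000,11-00
  27 | --011,-1-11
  28 | 1-100,11-00
  31 | -1-11  (sole → essential)
Essential prime implicants: --011, -010-, -1-11, 0-01-, 0-1-1, 00--1, 01-1-

7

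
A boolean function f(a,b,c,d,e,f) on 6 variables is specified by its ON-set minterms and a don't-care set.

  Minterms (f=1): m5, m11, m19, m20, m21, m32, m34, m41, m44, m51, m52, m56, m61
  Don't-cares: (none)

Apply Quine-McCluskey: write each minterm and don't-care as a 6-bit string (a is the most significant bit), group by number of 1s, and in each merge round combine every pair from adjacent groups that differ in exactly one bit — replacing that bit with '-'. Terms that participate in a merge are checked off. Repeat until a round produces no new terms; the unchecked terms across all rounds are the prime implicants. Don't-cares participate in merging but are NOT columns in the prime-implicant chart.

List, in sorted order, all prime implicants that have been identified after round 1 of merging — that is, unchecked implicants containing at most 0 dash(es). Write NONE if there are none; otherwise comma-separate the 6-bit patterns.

Round 0: 000101✓ 001011 010011✓ 010100✓ 010101✓ 100000✓ 100010✓ 101001 101100 110011✓ 110100✓ 111000 111101
Round 1: -10011 -10100 0-0101 01010- 1000-0
PIs = {-10011, -10100, 0-0101, 001011, 01010-, 1000-0, 101001, 101100, 111000, 111101}

001011, 101001, 101100, 111000, 111101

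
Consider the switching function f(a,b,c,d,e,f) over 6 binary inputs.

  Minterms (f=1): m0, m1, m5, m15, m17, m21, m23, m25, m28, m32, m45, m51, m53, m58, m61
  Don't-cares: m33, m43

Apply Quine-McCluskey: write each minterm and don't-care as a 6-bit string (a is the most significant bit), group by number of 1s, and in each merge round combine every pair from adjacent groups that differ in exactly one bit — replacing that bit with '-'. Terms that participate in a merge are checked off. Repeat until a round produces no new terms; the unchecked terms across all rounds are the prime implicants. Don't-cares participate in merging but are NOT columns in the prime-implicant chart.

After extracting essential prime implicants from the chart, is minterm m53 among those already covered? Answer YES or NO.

[col 0] 000000*, 000001*, 000101*, 001111, 010001*, 010101*, 010111*, 011001*, 011100, 100000*, 100001*, 101011, 101101*, 110011, 110101*, 111010, 111101*
[col 1] -00000*, -00001*, -10101, 0-0001*, 0-0101*, 000-01*, 00000-*, 01-001, 010-01*, 0101-1, 1-1101, 10000-*, 11-101
[col 2] -0000-, 0-0-01
Prime implicants: -0000-, -10101, 0-0-01, 001111, 01-001, 0101-1, 011100, 1-1101, 101011, 11-101, 110011, 111010
PI chart (minterm → PIs covering it):
  0 | -0000-  (sole → essential)
  1 | -0000-,0-0-01
  5 | 0-0-01  (sole → essential)
  15 | 001111  (sole → essential)
  17 | 0-0-01,01-001
  21 | -10101,0-0-01,0101-1
  23 | 0101-1  (sole → essential)
  25 | 01-001  (sole → essential)
  28 | 011100  (sole → essential)
  32 | -0000-  (sole → essential)
  45 | 1-1101  (sole → essential)
  51 | 110011  (sole → essential)
  53 | -10101,11-101
  58 | 111010  (sole → essential)
  61 | 1-1101,11-101
Essential prime implicants: -0000-, 0-0-01, 001111, 01-001, 0101-1, 011100, 1-1101, 110011, 111010

NO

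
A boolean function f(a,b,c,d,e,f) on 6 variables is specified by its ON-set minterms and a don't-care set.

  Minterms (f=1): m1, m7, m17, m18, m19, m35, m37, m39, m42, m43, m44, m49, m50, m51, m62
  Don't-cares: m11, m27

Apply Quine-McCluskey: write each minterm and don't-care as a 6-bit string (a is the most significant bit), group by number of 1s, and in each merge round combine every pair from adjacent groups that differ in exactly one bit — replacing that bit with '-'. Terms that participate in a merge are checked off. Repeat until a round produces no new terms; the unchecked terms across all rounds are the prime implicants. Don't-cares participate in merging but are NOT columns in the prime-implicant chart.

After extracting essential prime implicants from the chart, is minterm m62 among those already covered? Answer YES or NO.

YES

Round 0: 000001✓ 000111✓ 001011✓ 010001✓ 010010✓ 010011✓ 011011✓ 100011✓ 100101✓ 100111✓ 101010✓ 101011✓ 101100 110001✓ 110010✓ 110011✓ 111110
Round 1: -00111 -01011 -10001✓ -10010✓ -10011✓ 0-0001 0-1011 01-011 0100-1✓ 01001-✓ 1-0011 10-011 100-11 1001-1 10101- 1100-1✓ 11001-✓
Round 2: -100-1 -1001-
PIs = {-00111, -01011, -100-1, -1001-, 0-0001, 0-1011, 01-011, 1-0011, 10-011, 100-11, 1001-1, 10101-, 101100, 111110}
Coverage chart:
  m1: 0-0001 ←essential
  m7: -00111 ←essential
  m17: -100-1,0-0001
  m18: -1001- ←essential
  m19: -100-1,-1001-,01-011
  m35: 1-0011,10-011,100-11
  m37: 1001-1 ←essential
  m39: -00111,100-11,1001-1
  m42: 10101- ←essential
  m43: -01011,10-011,10101-
  m44: 101100 ←essential
  m49: -100-1 ←essential
  m50: -1001- ←essential
  m51: -100-1,-1001-,1-0011
  m62: 111110 ←essential
Essential: -00111, -100-1, -1001-, 0-0001, 1001-1, 10101-, 101100, 111110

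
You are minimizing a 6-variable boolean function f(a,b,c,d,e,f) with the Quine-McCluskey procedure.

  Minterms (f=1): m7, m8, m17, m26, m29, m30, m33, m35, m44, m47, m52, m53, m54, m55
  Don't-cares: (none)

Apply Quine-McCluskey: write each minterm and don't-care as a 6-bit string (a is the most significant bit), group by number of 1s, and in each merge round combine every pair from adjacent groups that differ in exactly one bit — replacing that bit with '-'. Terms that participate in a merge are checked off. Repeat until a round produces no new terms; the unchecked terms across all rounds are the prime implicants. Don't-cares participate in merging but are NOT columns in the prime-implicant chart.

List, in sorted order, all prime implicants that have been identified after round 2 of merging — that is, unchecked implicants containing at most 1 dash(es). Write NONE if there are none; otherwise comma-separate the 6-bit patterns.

000111, 001000, 010001, 011-10, 011101, 1000-1, 101100, 101111

size-2^0 implicants → 000111  001000  010001  011010(✓)  011101  011110(✓)  100001(✓)  100011(✓)  101100  101111  110100(✓)  110101(✓)  110110(✓)  110111(✓)
size-2^1 implicants → 011-10  1000-1  1101-0(✓)  1101-1(✓)  11010-(✓)  11011-(✓)
size-2^2 implicants → 1101--
Unchecked terms (primes): 000111, 001000, 010001, 011-10, 011101, 1000-1, 101100, 101111, 1101--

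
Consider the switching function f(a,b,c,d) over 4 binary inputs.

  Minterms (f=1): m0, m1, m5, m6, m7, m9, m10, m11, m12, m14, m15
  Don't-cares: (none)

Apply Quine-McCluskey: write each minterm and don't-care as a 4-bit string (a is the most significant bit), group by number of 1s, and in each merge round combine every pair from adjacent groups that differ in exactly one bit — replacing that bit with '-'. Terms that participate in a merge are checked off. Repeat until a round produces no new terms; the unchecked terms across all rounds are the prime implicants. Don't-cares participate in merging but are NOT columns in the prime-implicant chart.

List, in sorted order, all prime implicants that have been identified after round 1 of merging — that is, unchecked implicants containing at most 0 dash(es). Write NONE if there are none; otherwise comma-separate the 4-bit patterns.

NONE

size-2^0 implicants → 0000(✓)  0001(✓)  0101(✓)  0110(✓)  0111(✓)  1001(✓)  1010(✓)  1011(✓)  1100(✓)  1110(✓)  1111(✓)
size-2^1 implicants → -001  -110(✓)  -111(✓)  0-01  000-  01-1  011-(✓)  1-10(✓)  1-11(✓)  10-1  101-(✓)  11-0  111-(✓)
size-2^2 implicants → -11-  1-1-
Unchecked terms (primes): -001, -11-, 0-01, 000-, 01-1, 1-1-, 10-1, 11-0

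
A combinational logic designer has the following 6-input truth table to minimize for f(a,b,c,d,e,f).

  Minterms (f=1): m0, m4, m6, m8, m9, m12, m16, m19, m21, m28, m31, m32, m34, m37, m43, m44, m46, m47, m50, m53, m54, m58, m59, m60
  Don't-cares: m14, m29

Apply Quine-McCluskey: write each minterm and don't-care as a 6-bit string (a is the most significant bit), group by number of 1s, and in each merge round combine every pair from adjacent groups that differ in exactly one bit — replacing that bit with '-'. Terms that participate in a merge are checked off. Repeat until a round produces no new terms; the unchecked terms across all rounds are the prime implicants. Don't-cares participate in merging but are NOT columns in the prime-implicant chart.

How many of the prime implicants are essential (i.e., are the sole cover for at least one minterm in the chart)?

size-2^0 implicants → 000000(✓)  000100(✓)  000110(✓)  001000(✓)  001001(✓)  001100(✓)  001110(✓)  010000(✓)  010011  010101(✓)  011100(✓)  011101(✓)  011111(✓)  100000(✓)  100010(✓)  100101(✓)  101011(✓)  101100(✓)  101110(✓)  101111(✓)  110010(✓)  110101(✓)  110110(✓)  111010(✓)  111011(✓)  111100(✓)
size-2^1 implicants → -00000  -01100(✓)  -01110(✓)  -10101  -11100(✓)  0-0000  0-1100(✓)  00-000(✓)  00-100(✓)  00-110(✓)  000-00(✓)  0001-0(✓)  001-00(✓)  00100-  0011-0(✓)  01-101  0111-1  01110-  1-0010  1-0101  1-1011  1-1100(✓)  1000-0  101-11  1011-0(✓)  10111-  11-010  110-10  11101-
size-2^2 implicants → --1100  -011-0  00--00  00-1-0
Unchecked terms (primes): --1100, -00000, -011-0, -10101, 0-0000, 00--00, 00-1-0, 00100-, 01-101, 010011, 0111-1, 01110-, 1-0010, 1-0101, 1-1011, 1000-0, 101-11, 10111-, 11-010, 110-10, 11101-
Minterm coverage:
  m0 ⊆ -00000,0-0000,00--00
  m4 ⊆ 00--00,00-1-0
  m6 ⊆ 00-1-0 [E]
  m8 ⊆ 00--00,00100-
  m9 ⊆ 00100- [E]
  m12 ⊆ --1100,-011-0,00--00,00-1-0
  m16 ⊆ 0-0000 [E]
  m19 ⊆ 010011 [E]
  m21 ⊆ -10101,01-101
  m28 ⊆ --1100,01110-
  m31 ⊆ 0111-1 [E]
  m32 ⊆ -00000,1000-0
  m34 ⊆ 1-0010,1000-0
  m37 ⊆ 1-0101 [E]
  m43 ⊆ 1-1011,101-11
  m44 ⊆ --1100,-011-0
  m46 ⊆ -011-0,10111-
  m47 ⊆ 101-11,10111-
  m50 ⊆ 1-0010,11-010,110-10
  m53 ⊆ -10101,1-0101
  m54 ⊆ 110-10 [E]
  m58 ⊆ 11-010,11101-
  m59 ⊆ 1-1011,11101-
  m60 ⊆ --1100 [E]
E = {--1100, 0-0000, 00-1-0, 00100-, 010011, 0111-1, 1-0101, 110-10}

8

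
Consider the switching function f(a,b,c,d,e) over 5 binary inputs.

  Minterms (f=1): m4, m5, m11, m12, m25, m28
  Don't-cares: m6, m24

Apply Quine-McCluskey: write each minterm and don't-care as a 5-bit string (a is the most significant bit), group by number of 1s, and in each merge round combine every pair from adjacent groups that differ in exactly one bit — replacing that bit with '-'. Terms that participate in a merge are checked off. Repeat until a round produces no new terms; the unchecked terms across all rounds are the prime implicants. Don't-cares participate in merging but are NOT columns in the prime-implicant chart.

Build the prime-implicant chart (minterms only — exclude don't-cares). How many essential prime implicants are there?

size-2^0 implicants → 00100(✓)  00101(✓)  00110(✓)  01011  01100(✓)  11000(✓)  11001(✓)  11100(✓)
size-2^1 implicants → -1100  0-100  001-0  0010-  11-00  1100-
Unchecked terms (primes): -1100, 0-100, 001-0, 0010-, 01011, 11-00, 1100-
Minterm coverage:
  m4 ⊆ 0-100,001-0,0010-
  m5 ⊆ 0010- [E]
  m11 ⊆ 01011 [E]
  m12 ⊆ -1100,0-100
  m25 ⊆ 1100- [E]
  m28 ⊆ -1100,11-00
E = {0010-, 01011, 1100-}

3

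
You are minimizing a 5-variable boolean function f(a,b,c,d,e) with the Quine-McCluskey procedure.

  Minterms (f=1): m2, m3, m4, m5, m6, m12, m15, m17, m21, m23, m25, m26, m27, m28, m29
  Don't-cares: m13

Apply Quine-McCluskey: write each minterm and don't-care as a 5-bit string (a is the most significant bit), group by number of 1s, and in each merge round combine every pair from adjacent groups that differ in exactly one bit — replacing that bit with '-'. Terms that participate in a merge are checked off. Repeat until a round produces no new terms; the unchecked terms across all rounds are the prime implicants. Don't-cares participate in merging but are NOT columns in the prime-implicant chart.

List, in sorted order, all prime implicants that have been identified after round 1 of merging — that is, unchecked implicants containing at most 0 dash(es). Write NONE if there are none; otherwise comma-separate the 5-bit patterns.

NONE

[col 0] 00010*, 00011*, 00100*, 00101*, 00110*, 01100*, 01101*, 01111*, 10001*, 10101*, 10111*, 11001*, 11010*, 11011*, 11100*, 11101*
[col 1] -0101*, -1100*, -1101*, 0-100*, 0-101*, 00-10, 0001-, 001-0, 0010-*, 011-1, 0110-*, 1-001*, 1-101*, 10-01*, 101-1, 11-01*, 110-1, 1101-, 1110-*
[col 2] --101, -110-, 0-10-, 1--01
Prime implicants: --101, -110-, 0-10-, 00-10, 0001-, 001-0, 011-1, 1--01, 101-1, 110-1, 1101-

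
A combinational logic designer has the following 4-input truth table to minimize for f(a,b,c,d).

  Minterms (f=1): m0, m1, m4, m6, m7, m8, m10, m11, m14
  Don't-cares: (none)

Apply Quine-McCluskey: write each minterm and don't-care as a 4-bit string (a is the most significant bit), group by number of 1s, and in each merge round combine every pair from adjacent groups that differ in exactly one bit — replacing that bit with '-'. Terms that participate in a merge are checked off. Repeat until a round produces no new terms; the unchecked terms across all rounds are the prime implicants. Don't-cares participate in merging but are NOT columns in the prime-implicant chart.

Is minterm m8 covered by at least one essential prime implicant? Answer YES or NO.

NO

Round 0: 0000✓ 0001✓ 0100✓ 0110✓ 0111✓ 1000✓ 1010✓ 1011✓ 1110✓
Round 1: -000 -110 0-00 000- 01-0 011- 1-10 10-0 101-
PIs = {-000, -110, 0-00, 000-, 01-0, 011-, 1-10, 10-0, 101-}
Coverage chart:
  m0: -000,0-00,000-
  m1: 000- ←essential
  m4: 0-00,01-0
  m6: -110,01-0,011-
  m7: 011- ←essential
  m8: -000,10-0
  m10: 1-10,10-0,101-
  m11: 101- ←essential
  m14: -110,1-10
Essential: 000-, 011-, 101-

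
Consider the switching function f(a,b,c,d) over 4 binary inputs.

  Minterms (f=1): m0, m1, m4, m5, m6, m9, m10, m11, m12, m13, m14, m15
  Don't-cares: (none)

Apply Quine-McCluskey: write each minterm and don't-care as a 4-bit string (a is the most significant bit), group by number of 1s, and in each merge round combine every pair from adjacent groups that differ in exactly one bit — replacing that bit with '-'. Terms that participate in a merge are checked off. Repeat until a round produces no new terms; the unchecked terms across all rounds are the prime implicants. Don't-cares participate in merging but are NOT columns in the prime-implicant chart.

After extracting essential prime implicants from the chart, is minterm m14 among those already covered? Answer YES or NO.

YES

Round 0: 0000✓ 0001✓ 0100✓ 0101✓ 0110✓ 1001✓ 1010✓ 1011✓ 1100✓ 1101✓ 1110✓ 1111✓
Round 1: -001✓ -100✓ -101✓ -110✓ 0-00✓ 0-01✓ 000-✓ 01-0✓ 010-✓ 1-01✓ 1-10✓ 1-11✓ 10-1✓ 101-✓ 11-0✓ 11-1✓ 110-✓ 111-✓
Round 2: --01 -1-0 -10- 0-0- 1--1 1-1- 11--
PIs = {--01, -1-0, -10-, 0-0-, 1--1, 1-1-, 11--}
Coverage chart:
  m0: 0-0- ←essential
  m1: --01,0-0-
  m4: -1-0,-10-,0-0-
  m5: --01,-10-,0-0-
  m6: -1-0 ←essential
  m9: --01,1--1
  m10: 1-1- ←essential
  m11: 1--1,1-1-
  m12: -1-0,-10-,11--
  m13: --01,-10-,1--1,11--
  m14: -1-0,1-1-,11--
  m15: 1--1,1-1-,11--
Essential: -1-0, 0-0-, 1-1-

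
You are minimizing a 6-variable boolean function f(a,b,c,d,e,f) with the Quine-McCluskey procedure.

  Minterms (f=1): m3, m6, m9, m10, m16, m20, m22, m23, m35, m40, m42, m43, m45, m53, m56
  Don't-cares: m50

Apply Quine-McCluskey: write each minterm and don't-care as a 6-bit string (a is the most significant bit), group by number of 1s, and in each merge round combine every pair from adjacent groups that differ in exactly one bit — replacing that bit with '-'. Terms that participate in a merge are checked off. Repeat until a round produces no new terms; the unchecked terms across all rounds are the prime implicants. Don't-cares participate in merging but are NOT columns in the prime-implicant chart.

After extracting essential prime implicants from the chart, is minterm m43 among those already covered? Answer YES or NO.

NO

[col 0] 000011*, 000110*, 001001, 001010*, 010000*, 010100*, 010110*, 010111*, 100011*, 101000*, 101010*, 101011*, 101101, 110010, 110101, 111000*
[col 1] -00011, -01010, 0-0110, 010-00, 0101-0, 01011-, 1-1000, 10-011, 1010-0, 10101-
Prime implicants: -00011, -01010, 0-0110, 001001, 010-00, 0101-0, 01011-, 1-1000, 10-011, 1010-0, 10101-, 101101, 110010, 110101
PI chart (minterm → PIs covering it):
  3 | -00011  (sole → essential)
  6 | 0-0110  (sole → essential)
  9 | 001001  (sole → essential)
  10 | -01010  (sole → essential)
  16 | 010-00  (sole → essential)
  20 | 010-00,0101-0
  22 | 0-0110,0101-0,01011-
  23 | 01011-  (sole → essential)
  35 | -00011,10-011
  40 | 1-1000,1010-0
  42 | -01010,1010-0,10101-
  43 | 10-011,10101-
  45 | 101101  (sole → essential)
  53 | 110101  (sole → essential)
  56 | 1-1000  (sole → essential)
Essential prime implicants: -00011, -01010, 0-0110, 001001, 010-00, 01011-, 1-1000, 101101, 110101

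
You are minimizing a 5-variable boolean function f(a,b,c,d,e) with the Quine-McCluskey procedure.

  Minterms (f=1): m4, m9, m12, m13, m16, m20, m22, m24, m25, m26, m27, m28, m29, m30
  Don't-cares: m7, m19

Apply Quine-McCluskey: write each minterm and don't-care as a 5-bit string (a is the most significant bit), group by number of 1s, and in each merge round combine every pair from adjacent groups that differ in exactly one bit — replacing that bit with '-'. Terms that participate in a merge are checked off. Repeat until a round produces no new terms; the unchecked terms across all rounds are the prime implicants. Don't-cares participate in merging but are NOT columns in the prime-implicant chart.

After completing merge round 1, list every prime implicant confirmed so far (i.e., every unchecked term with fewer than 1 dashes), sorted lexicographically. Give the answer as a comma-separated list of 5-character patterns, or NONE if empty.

Round 0: 00100✓ 00111 01001✓ 01100✓ 01101✓ 10000✓ 10011✓ 10100✓ 10110✓ 11000✓ 11001✓ 11010✓ 11011✓ 11100✓ 11101✓ 11110✓
Round 1: -0100✓ -1001✓ -1100✓ -1101✓ 0-100✓ 01-01✓ 0110-✓ 1-000✓ 1-011 1-100✓ 1-110✓ 10-00✓ 101-0✓ 11-00✓ 11-01✓ 11-10✓ 110-0✓ 110-1✓ 1100-✓ 1101-✓ 111-0✓ 1110-✓
Round 2: --100 -1-01 -110- 1--00 1-1-0 11--0 11-0- 110--
PIs = {--100, -1-01, -110-, 00111, 1--00, 1-011, 1-1-0, 11--0, 11-0-, 110--}

00111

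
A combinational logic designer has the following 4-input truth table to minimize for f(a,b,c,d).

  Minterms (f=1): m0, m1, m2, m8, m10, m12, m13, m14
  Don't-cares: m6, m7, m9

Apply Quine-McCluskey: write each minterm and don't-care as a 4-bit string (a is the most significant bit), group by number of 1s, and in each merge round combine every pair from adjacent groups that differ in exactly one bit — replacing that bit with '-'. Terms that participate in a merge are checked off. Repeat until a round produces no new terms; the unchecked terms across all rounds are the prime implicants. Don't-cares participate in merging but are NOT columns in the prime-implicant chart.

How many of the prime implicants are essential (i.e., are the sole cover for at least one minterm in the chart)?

Round 0: 0000✓ 0001✓ 0010✓ 0110✓ 0111✓ 1000✓ 1001✓ 1010✓ 1100✓ 1101✓ 1110✓
Round 1: -000✓ -001✓ -010✓ -110✓ 0-10✓ 00-0✓ 000-✓ 011- 1-00✓ 1-01✓ 1-10✓ 10-0✓ 100-✓ 11-0✓ 110-✓
Round 2: --10 -0-0 -00- 1--0 1-0-
PIs = {--10, -0-0, -00-, 011-, 1--0, 1-0-}
Coverage chart:
  m0: -0-0,-00-
  m1: -00- ←essential
  m2: --10,-0-0
  m8: -0-0,-00-,1--0,1-0-
  m10: --10,-0-0,1--0
  m12: 1--0,1-0-
  m13: 1-0- ←essential
  m14: --10,1--0
Essential: -00-, 1-0-

2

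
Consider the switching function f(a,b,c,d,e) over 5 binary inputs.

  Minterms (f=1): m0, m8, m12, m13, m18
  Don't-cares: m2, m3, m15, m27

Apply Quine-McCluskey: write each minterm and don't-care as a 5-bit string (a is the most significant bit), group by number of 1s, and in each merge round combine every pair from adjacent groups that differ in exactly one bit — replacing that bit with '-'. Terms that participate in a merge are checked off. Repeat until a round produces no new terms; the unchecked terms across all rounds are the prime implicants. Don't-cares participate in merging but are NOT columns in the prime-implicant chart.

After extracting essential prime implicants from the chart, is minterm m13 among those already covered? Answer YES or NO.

NO

Round 0: 00000✓ 00010✓ 00011✓ 01000✓ 01100✓ 01101✓ 01111✓ 10010✓ 11011
Round 1: -0010 0-000 000-0 0001- 01-00 011-1 0110-
PIs = {-0010, 0-000, 000-0, 0001-, 01-00, 011-1, 0110-, 11011}
Coverage chart:
  m0: 0-000,000-0
  m8: 0-000,01-00
  m12: 01-00,0110-
  m13: 011-1,0110-
  m18: -0010 ←essential
Essential: -0010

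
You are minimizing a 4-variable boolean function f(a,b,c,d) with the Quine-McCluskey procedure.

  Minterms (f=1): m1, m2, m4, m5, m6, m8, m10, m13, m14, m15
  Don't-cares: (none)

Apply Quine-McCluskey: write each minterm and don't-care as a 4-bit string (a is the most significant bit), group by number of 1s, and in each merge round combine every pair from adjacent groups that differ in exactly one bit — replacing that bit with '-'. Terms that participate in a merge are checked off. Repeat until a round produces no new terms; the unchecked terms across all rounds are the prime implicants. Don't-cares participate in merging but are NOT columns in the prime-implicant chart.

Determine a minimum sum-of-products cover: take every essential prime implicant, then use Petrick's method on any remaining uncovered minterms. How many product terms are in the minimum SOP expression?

size-2^0 implicants → 0001(✓)  0010(✓)  0100(✓)  0101(✓)  0110(✓)  1000(✓)  1010(✓)  1101(✓)  1110(✓)  1111(✓)
size-2^1 implicants → -010(✓)  -101  -110(✓)  0-01  0-10(✓)  01-0  010-  1-10(✓)  10-0  11-1  111-
size-2^2 implicants → --10
Unchecked terms (primes): --10, -101, 0-01, 01-0, 010-, 10-0, 11-1, 111-
Minterm coverage:
  m1 ⊆ 0-01 [E]
  m2 ⊆ --10 [E]
  m4 ⊆ 01-0,010-
  m5 ⊆ -101,0-01,010-
  m6 ⊆ --10,01-0
  m8 ⊆ 10-0 [E]
  m10 ⊆ --10,10-0
  m13 ⊆ -101,11-1
  m14 ⊆ --10,111-
  m15 ⊆ 11-1,111-
E = {--10, 0-01, 10-0}
Petrick residual → 01-0, 11-1
Cover = cd' + a'c'd + a'bd' + ab'd' + abd  |cover|=5

5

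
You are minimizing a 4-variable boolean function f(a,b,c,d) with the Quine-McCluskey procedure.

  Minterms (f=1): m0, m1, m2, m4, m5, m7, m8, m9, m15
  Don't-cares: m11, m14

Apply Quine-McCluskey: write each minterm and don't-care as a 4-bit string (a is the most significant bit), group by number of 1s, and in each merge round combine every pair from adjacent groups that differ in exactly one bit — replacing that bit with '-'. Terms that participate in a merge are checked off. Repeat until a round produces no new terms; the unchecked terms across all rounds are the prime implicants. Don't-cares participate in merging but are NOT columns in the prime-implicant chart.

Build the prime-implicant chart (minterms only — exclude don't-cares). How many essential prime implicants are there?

size-2^0 implicants → 0000(✓)  0001(✓)  0010(✓)  0100(✓)  0101(✓)  0111(✓)  1000(✓)  1001(✓)  1011(✓)  1110(✓)  1111(✓)
size-2^1 implicants → -000(✓)  -001(✓)  -111  0-00(✓)  0-01(✓)  00-0  000-(✓)  01-1  010-(✓)  1-11  10-1  100-(✓)  111-
size-2^2 implicants → -00-  0-0-
Unchecked terms (primes): -00-, -111, 0-0-, 00-0, 01-1, 1-11, 10-1, 111-
Minterm coverage:
  m0 ⊆ -00-,0-0-,00-0
  m1 ⊆ -00-,0-0-
  m2 ⊆ 00-0 [E]
  m4 ⊆ 0-0- [E]
  m5 ⊆ 0-0-,01-1
  m7 ⊆ -111,01-1
  m8 ⊆ -00- [E]
  m9 ⊆ -00-,10-1
  m15 ⊆ -111,1-11,111-
E = {-00-, 0-0-, 00-0}

3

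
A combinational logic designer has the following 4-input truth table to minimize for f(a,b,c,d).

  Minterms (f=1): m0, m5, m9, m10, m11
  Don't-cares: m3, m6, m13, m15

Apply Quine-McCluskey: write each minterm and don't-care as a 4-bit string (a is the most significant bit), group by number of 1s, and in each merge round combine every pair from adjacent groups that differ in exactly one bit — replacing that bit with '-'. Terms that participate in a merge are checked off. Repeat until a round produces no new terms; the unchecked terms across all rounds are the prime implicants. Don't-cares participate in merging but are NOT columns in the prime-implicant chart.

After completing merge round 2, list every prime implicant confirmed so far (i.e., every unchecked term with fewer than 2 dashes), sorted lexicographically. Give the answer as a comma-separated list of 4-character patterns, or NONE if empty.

size-2^0 implicants → 0000  0011(✓)  0101(✓)  0110  1001(✓)  1010(✓)  1011(✓)  1101(✓)  1111(✓)
size-2^1 implicants → -011  -101  1-01(✓)  1-11(✓)  10-1(✓)  101-  11-1(✓)
size-2^2 implicants → 1--1
Unchecked terms (primes): -011, -101, 0000, 0110, 1--1, 101-

-011, -101, 0000, 0110, 101-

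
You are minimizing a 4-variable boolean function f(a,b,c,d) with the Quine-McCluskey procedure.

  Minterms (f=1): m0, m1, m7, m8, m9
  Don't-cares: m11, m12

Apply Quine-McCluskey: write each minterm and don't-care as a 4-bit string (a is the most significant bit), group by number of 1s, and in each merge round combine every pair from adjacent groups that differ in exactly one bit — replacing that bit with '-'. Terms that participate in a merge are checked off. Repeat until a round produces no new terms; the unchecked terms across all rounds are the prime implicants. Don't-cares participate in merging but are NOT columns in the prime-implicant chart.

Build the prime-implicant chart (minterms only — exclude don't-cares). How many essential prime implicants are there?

2

[col 0] 0000*, 0001*, 0111, 1000*, 1001*, 1011*, 1100*
[col 1] -000*, -001*, 000-*, 1-00, 10-1, 100-*
[col 2] -00-
Prime implicants: -00-, 0111, 1-00, 10-1
PI chart (minterm → PIs covering it):
  0 | -00-  (sole → essential)
  1 | -00-  (sole → essential)
  7 | 0111  (sole → essential)
  8 | -00-,1-00
  9 | -00-,10-1
Essential prime implicants: -00-, 0111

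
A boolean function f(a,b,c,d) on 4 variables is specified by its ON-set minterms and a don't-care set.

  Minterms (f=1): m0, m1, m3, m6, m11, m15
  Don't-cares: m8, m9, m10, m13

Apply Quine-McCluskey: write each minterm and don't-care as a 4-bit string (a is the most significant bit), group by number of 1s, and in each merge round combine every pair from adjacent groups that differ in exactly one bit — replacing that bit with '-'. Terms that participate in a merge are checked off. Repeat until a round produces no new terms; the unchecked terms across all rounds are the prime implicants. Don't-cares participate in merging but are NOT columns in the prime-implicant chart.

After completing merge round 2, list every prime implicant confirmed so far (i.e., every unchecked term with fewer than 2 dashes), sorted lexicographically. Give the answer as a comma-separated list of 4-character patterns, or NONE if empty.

0110

Round 0: 0000✓ 0001✓ 0011✓ 0110 1000✓ 1001✓ 1010✓ 1011✓ 1101✓ 1111✓
Round 1: -000✓ -001✓ -011✓ 00-1✓ 000-✓ 1-01✓ 1-11✓ 10-0✓ 10-1✓ 100-✓ 101-✓ 11-1✓
Round 2: -0-1 -00- 1--1 10--
PIs = {-0-1, -00-, 0110, 1--1, 10--}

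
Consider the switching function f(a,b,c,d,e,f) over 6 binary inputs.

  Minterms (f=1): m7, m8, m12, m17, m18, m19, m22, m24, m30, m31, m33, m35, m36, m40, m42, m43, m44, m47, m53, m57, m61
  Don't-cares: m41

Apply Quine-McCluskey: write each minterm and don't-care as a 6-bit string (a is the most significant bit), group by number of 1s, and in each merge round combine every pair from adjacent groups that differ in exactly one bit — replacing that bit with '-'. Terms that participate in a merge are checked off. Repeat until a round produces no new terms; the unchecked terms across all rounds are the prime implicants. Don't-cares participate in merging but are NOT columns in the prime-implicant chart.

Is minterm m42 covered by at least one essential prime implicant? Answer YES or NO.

size-2^0 implicants → 000111  001000(✓)  001100(✓)  010001(✓)  010010(✓)  010011(✓)  010110(✓)  011000(✓)  011110(✓)  011111(✓)  100001(✓)  100011(✓)  100100(✓)  101000(✓)  101001(✓)  101010(✓)  101011(✓)  101100(✓)  101111(✓)  110101(✓)  111001(✓)  111101(✓)
size-2^1 implicants → -01000(✓)  -01100(✓)  0-1000  001-00(✓)  01-110  010-10  0100-1  01001-  01111-  1-1001  10-001(✓)  10-011(✓)  10-100  1000-1(✓)  101-00(✓)  101-11  1010-0(✓)  1010-1(✓)  10100-(✓)  10101-(✓)  11-101  111-01
size-2^2 implicants → -01-00  10-0-1  1010--
Unchecked terms (primes): -01-00, 0-1000, 000111, 01-110, 010-10, 0100-1, 01001-, 01111-, 1-1001, 10-0-1, 10-100, 101-11, 1010--, 11-101, 111-01
Minterm coverage:
  m7 ⊆ 000111 [E]
  m8 ⊆ -01-00,0-1000
  m12 ⊆ -01-00 [E]
  m17 ⊆ 0100-1 [E]
  m18 ⊆ 010-10,01001-
  m19 ⊆ 0100-1,01001-
  m22 ⊆ 01-110,010-10
  m24 ⊆ 0-1000 [E]
  m30 ⊆ 01-110,01111-
  m31 ⊆ 01111- [E]
  m33 ⊆ 10-0-1 [E]
  m35 ⊆ 10-0-1 [E]
  m36 ⊆ 10-100 [E]
  m40 ⊆ -01-00,1010--
  m42 ⊆ 1010-- [E]
  m43 ⊆ 10-0-1,101-11,1010--
  m44 ⊆ -01-00,10-100
  m47 ⊆ 101-11 [E]
  m53 ⊆ 11-101 [E]
  m57 ⊆ 1-1001,111-01
  m61 ⊆ 11-101,111-01
E = {-01-00, 0-1000, 000111, 0100-1, 01111-, 10-0-1, 10-100, 101-11, 1010--, 11-101}

YES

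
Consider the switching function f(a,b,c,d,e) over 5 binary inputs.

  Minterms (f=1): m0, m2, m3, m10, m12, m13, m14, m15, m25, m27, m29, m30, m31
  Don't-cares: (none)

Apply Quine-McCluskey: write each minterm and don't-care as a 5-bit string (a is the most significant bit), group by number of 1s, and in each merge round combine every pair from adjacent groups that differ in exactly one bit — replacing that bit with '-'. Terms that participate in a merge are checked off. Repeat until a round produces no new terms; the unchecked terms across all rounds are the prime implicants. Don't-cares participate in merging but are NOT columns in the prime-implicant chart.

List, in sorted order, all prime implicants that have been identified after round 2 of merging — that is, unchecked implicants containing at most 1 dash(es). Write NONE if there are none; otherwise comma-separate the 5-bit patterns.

0-010, 000-0, 0001-, 01-10

size-2^0 implicants → 00000(✓)  00010(✓)  00011(✓)  01010(✓)  01100(✓)  01101(✓)  01110(✓)  01111(✓)  11001(✓)  11011(✓)  11101(✓)  11110(✓)  11111(✓)
size-2^1 implicants → -1101(✓)  -1110(✓)  -1111(✓)  0-010  000-0  0001-  01-10  011-0(✓)  011-1(✓)  0110-(✓)  0111-(✓)  11-01(✓)  11-11(✓)  110-1(✓)  111-1(✓)  1111-(✓)
size-2^2 implicants → -11-1  -111-  011--  11--1
Unchecked terms (primes): -11-1, -111-, 0-010, 000-0, 0001-, 01-10, 011--, 11--1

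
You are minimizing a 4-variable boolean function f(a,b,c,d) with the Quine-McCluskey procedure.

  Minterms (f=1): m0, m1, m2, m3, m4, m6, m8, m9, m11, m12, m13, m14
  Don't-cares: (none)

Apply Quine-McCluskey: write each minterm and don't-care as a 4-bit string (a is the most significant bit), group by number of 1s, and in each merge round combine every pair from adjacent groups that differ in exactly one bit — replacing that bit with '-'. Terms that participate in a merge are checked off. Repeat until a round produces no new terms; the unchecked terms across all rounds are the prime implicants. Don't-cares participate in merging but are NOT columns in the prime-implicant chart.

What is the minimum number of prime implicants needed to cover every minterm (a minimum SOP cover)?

4

Round 0: 0000✓ 0001✓ 0010✓ 0011✓ 0100✓ 0110✓ 1000✓ 1001✓ 1011✓ 1100✓ 1101✓ 1110✓
Round 1: -000✓ -001✓ -011✓ -100✓ -110✓ 0-00✓ 0-10✓ 00-0✓ 00-1✓ 000-✓ 001-✓ 01-0✓ 1-00✓ 1-01✓ 10-1✓ 100-✓ 11-0✓ 110-✓
Round 2: --00 -0-1 -00- -1-0 0--0 00-- 1-0-
PIs = {--00, -0-1, -00-, -1-0, 0--0, 00--, 1-0-}
Coverage chart:
  m0: --00,-00-,0--0,00--
  m1: -0-1,-00-,00--
  m2: 0--0,00--
  m3: -0-1,00--
  m4: --00,-1-0,0--0
  m6: -1-0,0--0
  m8: --00,-00-,1-0-
  m9: -0-1,-00-,1-0-
  m11: -0-1 ←essential
  m12: --00,-1-0,1-0-
  m13: 1-0- ←essential
  m14: -1-0 ←essential
Essential: -0-1, -1-0, 1-0-
Petrick residual → 0--0
Min cover (4 terms): b'd + bd' + a'd' + ac'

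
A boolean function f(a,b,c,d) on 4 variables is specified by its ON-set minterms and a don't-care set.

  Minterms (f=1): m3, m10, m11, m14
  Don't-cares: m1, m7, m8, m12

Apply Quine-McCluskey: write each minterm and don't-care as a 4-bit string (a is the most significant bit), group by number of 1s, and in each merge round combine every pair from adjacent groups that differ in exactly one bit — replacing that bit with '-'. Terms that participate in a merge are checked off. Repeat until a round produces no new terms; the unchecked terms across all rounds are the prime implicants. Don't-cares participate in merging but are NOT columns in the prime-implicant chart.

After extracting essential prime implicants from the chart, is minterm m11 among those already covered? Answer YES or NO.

NO

Round 0: 0001✓ 0011✓ 0111✓ 1000✓ 1010✓ 1011✓ 1100✓ 1110✓
Round 1: -011 0-11 00-1 1-00✓ 1-10✓ 10-0✓ 101- 11-0✓
Round 2: 1--0
PIs = {-011, 0-11, 00-1, 1--0, 101-}
Coverage chart:
  m3: -011,0-11,00-1
  m10: 1--0,101-
  m11: -011,101-
  m14: 1--0 ←essential
Essential: 1--0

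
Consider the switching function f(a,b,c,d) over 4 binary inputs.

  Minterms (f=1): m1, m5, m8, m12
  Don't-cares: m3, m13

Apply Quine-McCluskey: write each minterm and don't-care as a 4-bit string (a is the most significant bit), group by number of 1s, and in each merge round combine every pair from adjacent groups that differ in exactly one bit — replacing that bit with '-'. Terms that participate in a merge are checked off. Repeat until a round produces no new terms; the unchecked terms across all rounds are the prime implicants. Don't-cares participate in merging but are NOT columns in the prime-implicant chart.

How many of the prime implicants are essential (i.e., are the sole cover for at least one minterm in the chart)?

Round 0: 0001✓ 0011✓ 0101✓ 1000✓ 1100✓ 1101✓
Round 1: -101 0-01 00-1 1-00 110-
PIs = {-101, 0-01, 00-1, 1-00, 110-}
Coverage chart:
  m1: 0-01,00-1
  m5: -101,0-01
  m8: 1-00 ←essential
  m12: 1-00,110-
Essential: 1-00

1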